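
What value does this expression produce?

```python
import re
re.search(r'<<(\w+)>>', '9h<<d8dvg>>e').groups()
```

The match spans [2:11] → '<<d8dvg>>'.
Captured: group 1 = 'd8dvg'.

('d8dvg',)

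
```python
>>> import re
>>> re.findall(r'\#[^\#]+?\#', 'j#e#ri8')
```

['#e#']

Matches: at [1:4] → '#e#'.
Since nothing is captured, `findall` lists the 1 matched substring directly.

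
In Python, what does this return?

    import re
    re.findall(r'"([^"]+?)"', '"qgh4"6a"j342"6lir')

['qgh4', 'j342']

With a single group, `findall` returns only what that group captured — 2 items.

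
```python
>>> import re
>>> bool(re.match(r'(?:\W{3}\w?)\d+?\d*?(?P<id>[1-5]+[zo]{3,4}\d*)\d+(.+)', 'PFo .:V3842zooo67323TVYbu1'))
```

False

`re.match` won't scan ahead — the pattern has to work from the very first character.
Here position 0 doesn't satisfy it, so the call returns None, and `bool(None)` is False.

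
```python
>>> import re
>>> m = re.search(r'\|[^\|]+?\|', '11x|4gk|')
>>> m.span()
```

(3, 8)

The match spans [3:8] → '|4gk|'.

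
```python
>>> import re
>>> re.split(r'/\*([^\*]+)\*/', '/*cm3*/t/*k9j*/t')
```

['', 'cm3', 't', 'k9j', 't']

Matches to split on: at [0:7] → '/*cm3*/'; at [8:15] → '/*k9j*/'.
With a capturing group present, the delimiter's captured portion is kept in the result list.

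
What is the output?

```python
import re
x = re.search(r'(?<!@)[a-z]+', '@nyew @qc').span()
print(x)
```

`(?!…)`/`(?<!…)` only lets a position through if the neighbouring text does NOT match; no characters are consumed.
`re.search` tries every starting position until one works.
The match spans [2:5] → 'yew'.

(2, 5)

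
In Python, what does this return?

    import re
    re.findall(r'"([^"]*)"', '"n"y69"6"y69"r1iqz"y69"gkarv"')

['n', '6', 'r1iqz', 'gkarv']

Scanning left to right: at [0:3] match '"n"', group 1 = 'n'; at [6:9] match '"6"', group 1 = '6'; at [12:19] match '"r1iqz"', group 1 = 'r1iqz'; at [22:29] match '"gkarv"', group 1 = 'gkarv'.
`findall` collects group 1 from each match (4 total).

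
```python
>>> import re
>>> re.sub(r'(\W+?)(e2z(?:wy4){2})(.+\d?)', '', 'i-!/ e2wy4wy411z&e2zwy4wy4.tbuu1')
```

Every occurrence is swapped for ''.

'i-!/ e2wy4wy411z'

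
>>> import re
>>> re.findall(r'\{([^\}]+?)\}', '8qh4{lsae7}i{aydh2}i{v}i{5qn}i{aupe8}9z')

Matches: at [4:11] match '{lsae7}', group 1 = 'lsae7'; at [12:19] match '{aydh2}', group 1 = 'aydh2'; at [20:23] match '{v}', group 1 = 'v'; at [24:29] match '{5qn}', group 1 = '5qn'; at [30:37] match '{aupe8}', group 1 = 'aupe8'.
Because there's exactly one group, `findall` drops the full match and keeps group 1 from each hit.

['lsae7', 'aydh2', 'v', '5qn', 'aupe8']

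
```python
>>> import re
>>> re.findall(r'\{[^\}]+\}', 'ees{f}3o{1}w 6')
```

With no groups in the pattern, `findall` gives back each whole match — 2 here.

['{f}', '{1}']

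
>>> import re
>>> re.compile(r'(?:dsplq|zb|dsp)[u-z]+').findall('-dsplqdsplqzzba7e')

No capturing groups, so `findall` returns the 1 full match string.

['dsplqzz']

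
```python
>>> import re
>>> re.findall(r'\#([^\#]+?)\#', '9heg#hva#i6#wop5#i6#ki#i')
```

['hva', 'wop5', 'ki']

Matches: at [4:9] match '#hva#', group 1 = 'hva'; at [11:17] match '#wop5#', group 1 = 'wop5'; at [19:23] match '#ki#', group 1 = 'ki'.
`findall` collects group 1 from each match (3 total).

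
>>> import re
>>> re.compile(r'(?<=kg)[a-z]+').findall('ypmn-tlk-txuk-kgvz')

The lookaround is zero-width — it requires the adjacent text to match without consuming it, so the asserted text isn't part of the match.
Since nothing is captured, `findall` lists the 1 matched substring directly.

['vz']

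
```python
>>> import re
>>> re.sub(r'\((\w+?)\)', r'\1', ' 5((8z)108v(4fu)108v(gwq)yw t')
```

' 5(8z108v4fu108vgwqyw t'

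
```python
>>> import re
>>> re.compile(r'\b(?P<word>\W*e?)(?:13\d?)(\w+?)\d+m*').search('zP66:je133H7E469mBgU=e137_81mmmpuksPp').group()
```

'=e137_81mmm'

Pattern: a word boundary (`\b`, zero-width); then zero or more of a non-word character, then optionally the literal 'e' (captured as 'word'); then the literal '13', then optionally a digit (non-capturing group); then one or more of a word character (lazy) (captured); then one or more of a digit, then zero or more of a literal 'm'.
`re.search` scans for the first position where the pattern succeeds.
The match spans [20:31] → '=e137_81mmm'.
Captured: group 1 = '=e', group 2 = '_'.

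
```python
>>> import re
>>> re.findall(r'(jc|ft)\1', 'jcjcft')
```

['jc']

A backreference is literal: `\1` must see the identical characters the first group matched.
Walking the string: at [0:4] match 'jcjc', group 1 = 'jc'.
With a single group, `findall` returns only what that group captured — 1 item.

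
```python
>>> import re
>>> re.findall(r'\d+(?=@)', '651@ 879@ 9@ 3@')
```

['651', '879', '9', '3']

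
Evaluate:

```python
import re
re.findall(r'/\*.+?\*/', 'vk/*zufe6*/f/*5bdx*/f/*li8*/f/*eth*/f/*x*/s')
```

`findall` yields the raw match text (5 of them) because the pattern has no groups.

['/*zufe6*/', '/*5bdx*/', '/*li8*/', '/*eth*/', '/*x*/']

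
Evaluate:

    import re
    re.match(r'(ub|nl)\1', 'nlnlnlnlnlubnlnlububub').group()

'nlnl'

A backreference is literal: `\1` must see the identical characters the first group matched.
`re.match` won't scan ahead — the pattern has to work from the very first character.
The match spans [0:4] → 'nlnl'.
Captured: group 1 = 'nl'.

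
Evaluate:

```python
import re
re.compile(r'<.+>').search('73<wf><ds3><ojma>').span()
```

The match spans [2:17] → '<wf><ds3><ojma>'.

(2, 17)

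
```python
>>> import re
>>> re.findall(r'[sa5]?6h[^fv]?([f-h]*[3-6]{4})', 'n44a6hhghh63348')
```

['ghh6334']

`findall` collects group 1 from the one match (1 total).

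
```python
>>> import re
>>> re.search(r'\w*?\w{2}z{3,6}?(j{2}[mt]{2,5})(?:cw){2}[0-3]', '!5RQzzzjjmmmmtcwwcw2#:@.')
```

The pattern matches zero or more of a word character (lazy), then exactly 2 of a word character, then 3 to 6 of the literal 'z' (lazy); then exactly 2 of the literal 'j', then 2 to 5 of one of [mt] (captured); then the literal 'cw' repeated 2 times, then a character in [0-3].
Here no position works, so the call returns None.

None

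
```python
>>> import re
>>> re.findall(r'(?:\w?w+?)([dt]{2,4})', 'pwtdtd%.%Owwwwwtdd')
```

Pattern: optionally a word character, then one or more of a literal 'w' (lazy) (non-capturing group); then 2 to 4 of one of [dt] (captured).
Walking the string: at [0:6] match 'pwtdtd', group 1 = 'tdtd'; at [9:18] match 'Owwwwwtdd', group 1 = 'tdd'.
One capturing group, so `findall` returns just the captured substring from each match — 2 in all.

['tdtd', 'tdd']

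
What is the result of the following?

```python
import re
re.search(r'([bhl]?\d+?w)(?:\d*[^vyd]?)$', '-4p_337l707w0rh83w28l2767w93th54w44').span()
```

(29, 35)

This matches optionally one of [bhl], then one or more of a digit (lazy), then a literal 'w' (captured); then zero or more of a digit, then optionally any character except [vyd] (non-capturing group); then anchored at the end.
The match spans [29:35] → 'h54w44'.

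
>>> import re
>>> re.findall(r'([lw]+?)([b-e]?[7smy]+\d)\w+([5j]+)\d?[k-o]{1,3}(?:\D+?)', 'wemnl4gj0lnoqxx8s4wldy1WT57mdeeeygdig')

[('wl', 'dy1', '5')]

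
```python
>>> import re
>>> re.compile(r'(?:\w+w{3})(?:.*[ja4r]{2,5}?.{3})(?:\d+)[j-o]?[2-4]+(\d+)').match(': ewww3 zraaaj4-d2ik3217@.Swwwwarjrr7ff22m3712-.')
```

None

Pattern: one or more of a word character, then exactly 3 of the literal 'w' (non-capturing group); then zero or more of any character, then 2 to 5 of one of [ja4r] (lazy), then exactly 3 of any character (non-capturing group); then one or more of a digit (non-capturing group); then optionally a character in [j-o], then one or more of a character in [2-4]; then one or more of a digit (captured).
`re.match` won't scan ahead — the pattern has to work from the very first character.
Here the string doesn't start with a match, so the call returns None.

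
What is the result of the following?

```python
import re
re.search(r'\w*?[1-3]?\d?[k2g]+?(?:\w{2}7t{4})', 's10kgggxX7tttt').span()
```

(0, 14)

This matches zero or more of a word character (lazy), then optionally a character in [1-3], then optionally a digit; then one or more of one of [k2g] (lazy); then exactly 2 of a word character, then the literal '7', then exactly 4 of a literal 't' (non-capturing group).
`re.search` scans for the first position where the pattern succeeds.
The match spans [0:14] → 's10kgggxX7tttt'.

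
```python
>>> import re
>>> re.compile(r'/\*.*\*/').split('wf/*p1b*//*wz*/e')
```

['wf', 'e']

Matches to split on: at [2:15] → '/*p1b*//*wz*/'.
The string is cut at each match, leaving 2 pieces.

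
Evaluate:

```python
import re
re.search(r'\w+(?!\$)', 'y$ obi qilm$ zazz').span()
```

A negative assertion filters positions out without eating any characters.
Unlike `match`, `search` isn't anchored — it looks for the pattern anywhere in the string.
The match spans [3:6] → 'obi'.

(3, 6)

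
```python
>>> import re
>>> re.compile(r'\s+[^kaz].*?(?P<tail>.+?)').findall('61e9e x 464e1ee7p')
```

[' ']

`findall` collects group 1 from the one match (1 total).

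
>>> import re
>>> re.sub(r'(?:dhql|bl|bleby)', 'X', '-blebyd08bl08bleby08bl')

`|` is ordered: at each position the engine commits to the first alternative that works.
Matches: at [1:3] → 'bl'; at [9:11] → 'bl'; at [13:15] → 'bl'; at [20:22] → 'bl'.
Each match is replaced by 'X'.

'-Xebyd08X08Xeby08X'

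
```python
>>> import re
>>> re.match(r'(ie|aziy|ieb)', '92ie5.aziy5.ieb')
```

None

`re.match` only tries the pattern at the start of the string.
Here the string doesn't start with a match, so the call returns None.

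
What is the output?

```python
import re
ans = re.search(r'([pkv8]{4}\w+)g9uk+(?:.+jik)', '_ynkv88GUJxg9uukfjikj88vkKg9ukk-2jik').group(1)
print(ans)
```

kv88GUJxg9uukfjikj88vkK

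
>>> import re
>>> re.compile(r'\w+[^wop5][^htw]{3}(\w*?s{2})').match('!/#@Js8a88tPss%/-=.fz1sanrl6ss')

None

This matches one or more of a word character, then any character except [wop5], then exactly 3 of any character except [htw]; then zero or more of a word character (lazy), then exactly 2 of a literal 's' (captured).
`match` is anchored at position 0; if the pattern doesn't fit there, it returns None.
Here the pattern fails at index 0, so the call returns None.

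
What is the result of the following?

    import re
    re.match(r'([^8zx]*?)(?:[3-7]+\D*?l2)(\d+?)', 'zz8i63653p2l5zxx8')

With `match`, the pattern is implicitly anchored at the beginning.
Here the pattern fails at index 0, so the call returns None.

None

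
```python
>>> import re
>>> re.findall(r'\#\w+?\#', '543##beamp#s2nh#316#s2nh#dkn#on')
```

Scanning left to right: at [4:11] → '#beamp#'; at [15:20] → '#316#'; at [24:29] → '#dkn#'.
Since nothing is captured, `findall` lists the 3 matched substrings directly.

['#beamp#', '#316#', '#dkn#']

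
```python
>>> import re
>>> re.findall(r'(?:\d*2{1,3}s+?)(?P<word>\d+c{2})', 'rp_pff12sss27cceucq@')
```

Pattern: zero or more of a digit, then 1 to 3 of the literal '2', then one or more of a literal 's' (lazy) (non-capturing group); then one or more of a digit, then exactly 2 of a literal 'c' (captured as 'word').
Matches: at [6:15] match '12sss27cc', group 1 = '27cc'.
With a single group, `findall` returns only what that group captured — 1 item.

['27cc']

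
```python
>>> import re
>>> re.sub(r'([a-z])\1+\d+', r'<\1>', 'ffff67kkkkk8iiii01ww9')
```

After group 1 captures some text, `\1` only succeeds where that same text appears again.
Matches: at [0:6] → 'ffff67'; at [6:12] → 'kkkkk8'; at [12:18] → 'iiii01'; at [18:21] → 'ww9'.
The replacement refers to a captured group, so each match is rewritten using its own captured text.

'<f><k><i><w>'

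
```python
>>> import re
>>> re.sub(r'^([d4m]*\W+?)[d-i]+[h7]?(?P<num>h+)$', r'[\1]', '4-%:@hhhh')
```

'[4-%:@]'

This matches anchored at the start of the string; then zero or more of one of [d4m], then one or more of a non-word character (lazy) (captured); then one or more of a character in [d-i], then optionally one of [h7]; then one or more of a literal 'h' (captured as 'num'); then anchored at the end.
`\1` in the replacement pulls in group 1's text for each match.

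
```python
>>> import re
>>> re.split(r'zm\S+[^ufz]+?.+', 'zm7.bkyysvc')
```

The string is cut at each match, leaving 2 pieces.

['', '']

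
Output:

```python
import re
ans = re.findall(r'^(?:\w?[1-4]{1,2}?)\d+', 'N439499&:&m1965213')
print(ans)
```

The pattern matches anchored at the start of the string; then optionally a word character, then 1 to 2 of a character in [1-4] (lazy) (non-capturing group); then one or more of a digit.
No capturing groups, so `findall` returns the 1 full match string.

['N439499']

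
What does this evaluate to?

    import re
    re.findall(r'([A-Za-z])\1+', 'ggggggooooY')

`\1` has to match the exact text group 1 already captured.
One capturing group, so `findall` returns just the captured substring from each match — 2 in all.

['g', 'o']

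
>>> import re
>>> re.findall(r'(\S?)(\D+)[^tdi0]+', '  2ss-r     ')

Pattern: optionally a non-whitespace character (captured); then one or more of a non-digit (captured); then one or more of any character except [tdi0].
Scanning left to right: at [0:12] match '  2ss-r     ', groups = ('', '  ').
`findall` packs the 2 group values into a tuple for every match.

[('', '  ')]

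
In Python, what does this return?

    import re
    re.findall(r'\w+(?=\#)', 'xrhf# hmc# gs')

['xrhf', 'hmc']

The positive lookaround only admits positions where the adjacent text matches; those characters stay outside the span.
Since nothing is captured, `findall` lists the 2 matched substrings directly.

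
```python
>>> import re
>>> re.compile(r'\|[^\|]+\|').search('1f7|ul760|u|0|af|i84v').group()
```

`re.search` tries every starting position until one works.
The match spans [3:10] → '|ul760|'.

'|ul760|'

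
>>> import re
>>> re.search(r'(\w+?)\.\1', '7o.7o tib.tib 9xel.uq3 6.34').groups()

('7o',)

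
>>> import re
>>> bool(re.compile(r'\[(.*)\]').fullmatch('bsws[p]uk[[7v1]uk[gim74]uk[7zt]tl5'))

`re.fullmatch` is like wrapping the pattern in `^…$` (in single-line mode).
Here there's no way to consume every character, so the call returns None, and `bool(None)` is False.

False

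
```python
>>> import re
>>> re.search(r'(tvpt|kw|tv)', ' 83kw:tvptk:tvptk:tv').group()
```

'kw'

`re.search` scans for the first position where the pattern succeeds.
The match spans [3:5] → 'kw'.
Captured: group 1 = 'kw'.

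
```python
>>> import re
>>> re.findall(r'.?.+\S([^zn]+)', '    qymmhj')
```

Because there's exactly one group, `findall` drops the full match and keeps group 1 from the one hit.

['j']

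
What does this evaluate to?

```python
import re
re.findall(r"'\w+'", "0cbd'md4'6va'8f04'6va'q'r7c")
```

No capturing groups, so `findall` returns the 3 full match strings.

["'md4'", "'8f04'", "'q'"]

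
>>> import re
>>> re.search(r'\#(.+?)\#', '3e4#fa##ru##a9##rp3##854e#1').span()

The match spans [3:7] → '#fa#'.

(3, 7)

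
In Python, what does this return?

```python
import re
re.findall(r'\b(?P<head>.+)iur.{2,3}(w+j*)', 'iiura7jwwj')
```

`findall` packs the 2 group values into a tuple for every match.

[('i', 'wwj')]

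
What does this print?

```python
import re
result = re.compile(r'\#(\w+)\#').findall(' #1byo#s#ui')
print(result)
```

['1byo']

Matches: at [1:7] match '#1byo#', group 1 = '1byo'.
`findall` collects group 1 from the one match (1 total).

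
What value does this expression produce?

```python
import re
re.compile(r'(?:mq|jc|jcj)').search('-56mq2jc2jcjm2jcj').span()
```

(3, 5)

Unlike `match`, `search` isn't anchored — it looks for the pattern anywhere in the string.
The match spans [3:5] → 'mq'.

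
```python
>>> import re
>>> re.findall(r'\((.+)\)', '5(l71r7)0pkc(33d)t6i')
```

Walking the string: at [1:17] match '(l71r7)0pkc(33d)', group 1 = 'l71r7)0pkc(33d'.
One capturing group, so `findall` returns just the captured substring from the one match — 1 in all.

['l71r7)0pkc(33d']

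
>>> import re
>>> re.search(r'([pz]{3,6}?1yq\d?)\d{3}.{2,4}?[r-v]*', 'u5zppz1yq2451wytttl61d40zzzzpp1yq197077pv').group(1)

This matches 3 to 6 of one of [pz] (lazy), then the literal '1yq', then optionally a digit (captured); then exactly 3 of a digit, then 2 to 4 of any character (lazy), then zero or more of a character in [r-v].
Unlike `match`, `search` isn't anchored — it looks for the pattern anywhere in the string.
The match spans [2:18] → 'zppz1yq2451wyttt'.
Captured: group 1 = 'zppz1yq2'.

'zppz1yq2'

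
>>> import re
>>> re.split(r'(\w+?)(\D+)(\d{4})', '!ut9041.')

['!', 'u', 't', '9041', '.']

This matches one or more of a word character (lazy) (captured); then one or more of a non-digit (captured); then exactly 4 of a digit (captured).
Matches to split on: at [1:7] → 'ut9041'.
The group in the pattern means `split` returns the separators' captures alongside the pieces.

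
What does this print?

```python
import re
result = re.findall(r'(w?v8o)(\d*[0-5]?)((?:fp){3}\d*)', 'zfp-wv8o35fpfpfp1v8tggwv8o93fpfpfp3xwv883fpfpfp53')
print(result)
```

[('wv8o', '35', 'fpfpfp1'), ('wv8o', '93', 'fpfpfp3')]

The pattern matches optionally a literal 'w', then the literal 'v8o' (captured); then zero or more of a digit, then optionally a character in [0-5] (captured); then the literal 'fp' repeated 3 times, then zero or more of a digit (captured).
`findall` packs the 3 group values into a tuple for every match.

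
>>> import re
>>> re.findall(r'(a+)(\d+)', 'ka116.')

The pattern matches one or more of a literal 'a' (captured); then one or more of a digit (captured).
`findall` packs the 2 group values into a tuple for every match.

[('a', '116')]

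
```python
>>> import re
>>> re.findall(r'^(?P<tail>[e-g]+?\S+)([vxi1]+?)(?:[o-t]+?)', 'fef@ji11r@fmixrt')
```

[('fef@ji11r@fmi', 'x')]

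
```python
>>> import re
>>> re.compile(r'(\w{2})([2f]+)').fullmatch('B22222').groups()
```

The match spans [0:6] → 'B22222'.
Captured: group 1 = 'B2', group 2 = '2222'.

('B2', '2222')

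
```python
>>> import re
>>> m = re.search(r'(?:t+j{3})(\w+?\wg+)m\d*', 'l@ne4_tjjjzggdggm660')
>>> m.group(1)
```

The match spans [6:20] → 'tjjjzggdggm660'.
Captured: group 1 = 'zggdgg'.

'zggdgg'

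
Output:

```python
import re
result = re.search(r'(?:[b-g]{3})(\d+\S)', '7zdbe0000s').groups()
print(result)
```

The match spans [2:10] → 'dbe0000s'.
Captured: group 1 = '0000s'.

('0000s',)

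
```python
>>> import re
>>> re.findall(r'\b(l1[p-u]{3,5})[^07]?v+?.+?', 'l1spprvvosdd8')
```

['l1sppr']

Pattern: a word boundary (`\b`, zero-width); then the literal 'l1', then 3 to 5 of a character in [p-u] (captured); then optionally any character except [07], then one or more of a literal 'v' (lazy), then one or more of any character (lazy).
Because there's exactly one group, `findall` drops the full match and keeps group 1 from the one hit.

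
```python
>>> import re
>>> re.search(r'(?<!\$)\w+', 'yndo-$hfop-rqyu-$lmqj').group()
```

The negative lookahead/lookbehind blocks any match where the forbidden context is present.
`search` walks the string left to right and returns the first match it finds.
The match spans [0:4] → 'yndo'.

'yndo'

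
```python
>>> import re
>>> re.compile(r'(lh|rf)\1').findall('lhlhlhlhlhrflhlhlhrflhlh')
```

`\1` is not a pattern — it's the concrete string captured by group 1, re-applied verbatim.
Scanning left to right: at [0:4] match 'lhlh', group 1 = 'lh'; at [4:8] match 'lhlh', group 1 = 'lh'; at [12:16] match 'lhlh', group 1 = 'lh'; at [20:24] match 'lhlh', group 1 = 'lh'.
One capturing group, so `findall` returns just the captured substring from each match — 4 in all.

['lh', 'lh', 'lh', 'lh']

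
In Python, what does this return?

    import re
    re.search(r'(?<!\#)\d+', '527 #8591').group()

Because the assertion is negative and zero-width, positions next to the forbidden text are skipped.
`search` walks the string left to right and returns the first match it finds.
The match spans [0:3] → '527'.

'527'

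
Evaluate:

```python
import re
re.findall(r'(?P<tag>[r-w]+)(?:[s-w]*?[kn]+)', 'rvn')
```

One capturing group, so `findall` returns just the captured substring from the one match — 1 in all.

['rv']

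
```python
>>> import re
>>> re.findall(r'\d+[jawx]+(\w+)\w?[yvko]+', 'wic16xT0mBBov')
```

['T0mBBo']

Pattern: one or more of a digit; then one or more of one of [jawx]; then one or more of a word character (captured); then optionally a word character, then one or more of one of [yvko].
Walking the string: at [3:13] match '16xT0mBBov', group 1 = 'T0mBBo'.
With a single group, `findall` returns only what that group captured — 1 item.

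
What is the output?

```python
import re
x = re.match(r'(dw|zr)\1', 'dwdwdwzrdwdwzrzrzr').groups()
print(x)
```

('dw',)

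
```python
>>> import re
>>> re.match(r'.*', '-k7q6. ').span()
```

Pattern: zero or more of any character.
`match` is anchored at position 0; if the pattern doesn't fit there, it returns None.
The match spans [0:7] → '-k7q6. '.

(0, 7)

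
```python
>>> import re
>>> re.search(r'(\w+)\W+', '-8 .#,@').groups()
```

('8',)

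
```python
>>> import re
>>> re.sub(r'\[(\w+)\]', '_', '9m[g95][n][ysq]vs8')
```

Every occurrence is swapped for '_'.

'9m___vs8'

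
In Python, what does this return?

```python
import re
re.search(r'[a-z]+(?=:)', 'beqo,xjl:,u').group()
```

'xjl'

The positive lookaround only admits positions where the adjacent text matches; those characters stay outside the span.
The match spans [5:8] → 'xjl'.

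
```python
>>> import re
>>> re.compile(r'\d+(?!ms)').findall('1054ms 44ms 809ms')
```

['105', '4', '80']

The negative lookaround is zero-width — it rules out positions where the adjacent text would match, without consuming anything.
Since nothing is captured, `findall` lists the 3 matched substrings directly.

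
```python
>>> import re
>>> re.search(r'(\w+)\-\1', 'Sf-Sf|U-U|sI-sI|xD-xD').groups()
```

('Sf',)

`\1` has to match the exact text group 1 already captured.
`search` walks the string left to right and returns the first match it finds.
The match spans [0:5] → 'Sf-Sf'.
Captured: group 1 = 'Sf'.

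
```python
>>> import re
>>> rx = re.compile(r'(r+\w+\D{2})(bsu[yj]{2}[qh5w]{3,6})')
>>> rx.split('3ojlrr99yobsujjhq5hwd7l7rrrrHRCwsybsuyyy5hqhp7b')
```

['3ojl', 'rr99yo', 'bsujjhq5hw', 'd7l7rrrrHRCwsybsuyyy5hqhp7b']

The group in the pattern means `split` returns the separators' captures alongside the pieces.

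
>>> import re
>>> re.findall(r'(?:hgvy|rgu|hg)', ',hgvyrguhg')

['hgvy', 'rgu', 'hg']

The regex engine tests alternatives in the order written; an earlier branch that matches wins even if a later one would match more.
Walking the string: at [1:5] → 'hgvy'; at [5:8] → 'rgu'; at [8:10] → 'hg'.
Since nothing is captured, `findall` lists the 3 matched substrings directly.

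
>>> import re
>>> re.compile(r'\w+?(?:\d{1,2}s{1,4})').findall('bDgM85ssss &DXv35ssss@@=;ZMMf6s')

['bDgM85ssss', 'DXv35ssss', 'ZMMf6s']

This matches one or more of a word character (lazy); then 1 to 2 of a digit, then 1 to 4 of the literal 's' (non-capturing group).
Matches: at [0:10] → 'bDgM85ssss'; at [12:21] → 'DXv35ssss'; at [25:31] → 'ZMMf6s'.
With no groups in the pattern, `findall` gives back each whole match — 3 here.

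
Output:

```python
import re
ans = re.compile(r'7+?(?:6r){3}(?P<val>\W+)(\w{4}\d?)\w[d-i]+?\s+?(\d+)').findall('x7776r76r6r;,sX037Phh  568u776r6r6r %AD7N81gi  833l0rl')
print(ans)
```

[(' %', 'AD7N8', '833')]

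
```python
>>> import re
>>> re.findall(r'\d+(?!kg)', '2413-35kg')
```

`(?!…)`/`(?<!…)` only lets a position through if the neighbouring text does NOT match; no characters are consumed.
No capturing groups, so `findall` returns the 2 full match strings.

['2413', '3']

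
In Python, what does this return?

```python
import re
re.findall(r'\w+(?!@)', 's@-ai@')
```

['a']

The negative lookahead/lookbehind blocks any match where the forbidden context is present.
`findall` yields the raw match text (1 of them) because the pattern has no groups.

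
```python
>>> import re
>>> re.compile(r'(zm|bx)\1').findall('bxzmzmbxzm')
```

['zm']

The backreference `\1` re-matches whatever the first group consumed, character for character.
Scanning left to right: at [2:6] match 'zmzm', group 1 = 'zm'.
With a single group, `findall` returns only what that group captured — 1 item.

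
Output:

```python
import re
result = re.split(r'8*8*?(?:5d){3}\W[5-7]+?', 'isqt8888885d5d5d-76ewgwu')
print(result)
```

This matches zero or more of the literal '8', then zero or more of the literal '8' (lazy); then the literal '5d' repeated 3 times, then a non-word character, then one or more of a character in [5-7] (lazy).
Matches to split on: at [4:18] → '8888885d5d5d-7'.
The string is cut at each match, leaving 2 pieces.

['isqt', '6ewgwu']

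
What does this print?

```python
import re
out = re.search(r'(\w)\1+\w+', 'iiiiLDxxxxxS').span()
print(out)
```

The backreference `\1` re-matches whatever the first group consumed, character for character.
`search` walks the string left to right and returns the first match it finds.
The match spans [0:12] → 'iiiiLDxxxxxS'.
Captured: group 1 = 'i'.

(0, 12)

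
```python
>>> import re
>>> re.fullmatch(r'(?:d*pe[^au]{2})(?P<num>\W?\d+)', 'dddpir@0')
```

None

Pattern: zero or more of the literal 'd', then the literal 'pe', then exactly 2 of any character except [au] (non-capturing group); then optionally a non-word character, then one or more of a digit (captured as 'num').
`re.fullmatch` requires the pattern to consume the entire string.
Here there's no way to consume every character, so the call returns None.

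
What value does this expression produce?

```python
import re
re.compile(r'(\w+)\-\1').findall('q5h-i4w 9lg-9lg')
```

A backreference is literal: `\1` must see the identical characters the first group matched.
Because there's exactly one group, `findall` drops the full match and keeps group 1 from the one hit.

['9lg']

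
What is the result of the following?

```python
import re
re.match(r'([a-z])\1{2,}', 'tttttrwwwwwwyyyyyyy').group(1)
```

't'

The match spans [0:5] → 'ttttt'.
Captured: group 1 = 't'.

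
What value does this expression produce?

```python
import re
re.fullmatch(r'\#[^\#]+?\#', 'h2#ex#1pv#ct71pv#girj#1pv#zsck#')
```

None

`re.fullmatch` requires the pattern to consume the entire string.
Here there's no way to consume every character, so the call returns None.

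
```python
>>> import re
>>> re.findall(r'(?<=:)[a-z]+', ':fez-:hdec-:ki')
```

The lookaround is zero-width — it requires the adjacent text to match without consuming it, so the asserted text isn't part of the match.
No capturing groups, so `findall` returns the 3 full match strings.

['fez', 'hdec', 'ki']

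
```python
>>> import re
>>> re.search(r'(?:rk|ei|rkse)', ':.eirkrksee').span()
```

The match spans [2:4] → 'ei'.

(2, 4)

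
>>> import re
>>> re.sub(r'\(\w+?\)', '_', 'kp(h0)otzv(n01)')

'kp_otzv_'

Matches: at [2:6] → '(h0)'; at [10:15] → '(n01)'.
`sub` substitutes '_' at each match site.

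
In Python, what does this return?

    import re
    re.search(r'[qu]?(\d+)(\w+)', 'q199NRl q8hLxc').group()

'q199NRl'

This matches optionally one of [qu]; then one or more of a digit (captured); then one or more of a word character (captured).
Unlike `match`, `search` isn't anchored — it looks for the pattern anywhere in the string.
The match spans [0:7] → 'q199NRl'.
Captured: group 1 = '199', group 2 = 'NRl'.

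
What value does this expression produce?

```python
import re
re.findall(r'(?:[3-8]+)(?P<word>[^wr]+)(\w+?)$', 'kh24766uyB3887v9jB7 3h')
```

This matches one or more of a character in [3-8] (non-capturing group); then one or more of any character except [wr] (captured as 'word'); then one or more of a word character (lazy) (captured); then anchored at the end.
Walking the string: at [3:22] match '4766uyB3887v9jB7 3h', groups = ('uyB3887v9jB7 3', 'h').
Multiple groups make `findall` return tuples — one 2-tuple for the one match.

[('uyB3887v9jB7 3', 'h')]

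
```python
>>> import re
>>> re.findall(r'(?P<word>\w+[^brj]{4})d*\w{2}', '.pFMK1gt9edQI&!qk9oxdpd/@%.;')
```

`findall` collects group 1 from the one match (1 total).

['pFMK1gt9edQI&!qk']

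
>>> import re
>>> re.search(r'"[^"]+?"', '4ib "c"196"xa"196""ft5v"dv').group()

'"c"'

`re.search` scans for the first position where the pattern succeeds.
The match spans [4:7] → '"c"'.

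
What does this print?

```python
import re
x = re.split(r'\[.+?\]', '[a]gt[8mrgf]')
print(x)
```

['', 'gt', '']

A non-greedy quantifier consumes as few characters as it can — just enough that the remainder of the pattern still matches from where it stops; whatever follows it matches normally.
Matches to split on: at [0:3] → '[a]'; at [5:12] → '[8mrgf]'.
Splitting on the pattern gives 3 pieces.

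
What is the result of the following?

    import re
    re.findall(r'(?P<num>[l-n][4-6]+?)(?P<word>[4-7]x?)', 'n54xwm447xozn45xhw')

This matches a character in [l-n], then one or more of a character in [4-6] (lazy) (captured as 'num'); then a character in [4-7], then optionally a literal 'x' (captured as 'word').
Matches: at [0:4] match 'n54x', groups = ('n5', '4x'); at [5:8] match 'm44', groups = ('m4', '4'); at [12:16] match 'n45x', groups = ('n4', '5x').
`findall` packs the 2 group values into a tuple for every match.

[('n5', '4x'), ('m4', '4'), ('n4', '5x')]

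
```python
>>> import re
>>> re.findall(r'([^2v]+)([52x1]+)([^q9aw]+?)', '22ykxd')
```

This matches one or more of any character except [2v] (captured); then one or more of one of [52x1] (captured); then one or more of any character except [q9aw] (lazy) (captured).
Scanning left to right: at [2:6] match 'ykxd', groups = ('yk', 'x', 'd').
Multiple groups make `findall` return tuples — one 3-tuple for the one match.

[('yk', 'x', 'd')]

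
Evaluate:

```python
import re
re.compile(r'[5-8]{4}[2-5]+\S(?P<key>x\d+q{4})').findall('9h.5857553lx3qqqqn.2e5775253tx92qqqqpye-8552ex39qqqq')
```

Pattern: exactly 4 of a character in [5-8], then one or more of a character in [2-5], then a non-whitespace character; then a literal 'x', then one or more of a digit, then exactly 4 of a literal 'q' (captured as 'key').
Walking the string: at [3:17] match '5857553lx3qqqq', group 1 = 'x3qqqq'; at [21:36] match '5775253tx92qqqq', group 1 = 'x92qqqq'.
One capturing group, so `findall` returns just the captured substring from each match — 2 in all.

['x3qqqq', 'x92qqqq']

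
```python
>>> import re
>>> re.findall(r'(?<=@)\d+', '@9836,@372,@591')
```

['9836', '372', '591']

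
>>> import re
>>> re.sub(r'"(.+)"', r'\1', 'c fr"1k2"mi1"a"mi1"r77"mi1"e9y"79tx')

'c fr1k2"mi1"a"mi1"r77"mi1"e9y79tx'

Matches: at [4:31] → '"1k2"mi1"a"mi1"r77"mi1"e9y"'.
Each match is replaced using the text its own group 1 captured.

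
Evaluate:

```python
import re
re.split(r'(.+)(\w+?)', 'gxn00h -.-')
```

['', 'gxn00', 'h', ' -.-']

With a capturing group present, the delimiter's captured portion is kept in the result list.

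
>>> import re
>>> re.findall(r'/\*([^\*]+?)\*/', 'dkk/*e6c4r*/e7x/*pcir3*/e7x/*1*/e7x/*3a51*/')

['e6c4r', 'pcir3', '1', '3a51']

Walking the string: at [3:12] match '/*e6c4r*/', group 1 = 'e6c4r'; at [15:24] match '/*pcir3*/', group 1 = 'pcir3'; at [27:32] match '/*1*/', group 1 = '1'; at [35:43] match '/*3a51*/', group 1 = '3a51'.
`findall` collects group 1 from each match (4 total).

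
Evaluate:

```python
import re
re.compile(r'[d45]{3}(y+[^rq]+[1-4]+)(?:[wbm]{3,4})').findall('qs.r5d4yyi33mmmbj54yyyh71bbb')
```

Pattern: exactly 3 of one of [d45]; then one or more of the literal 'y', then one or more of any character except [rq], then one or more of a character in [1-4] (captured); then 3 to 4 of one of [wbm] (non-capturing group).
Scanning left to right: at [4:28] match '5d4yyi33mmmbj54yyyh71bbb', group 1 = 'yyi33mmmbj54yyyh71'.
Because there's exactly one group, `findall` drops the full match and keeps group 1 from the one hit.

['yyi33mmmbj54yyyh71']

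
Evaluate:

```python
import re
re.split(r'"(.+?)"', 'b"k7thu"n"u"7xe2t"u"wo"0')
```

Matches to split on: at [1:8] → '"k7thu"'; at [9:12] → '"u"'; at [17:20] → '"u"'.
`re.split` interleaves the captured-group text with the surrounding fragments.

['b', 'k7thu', 'n', 'u', '7xe2t', 'u', 'wo"0']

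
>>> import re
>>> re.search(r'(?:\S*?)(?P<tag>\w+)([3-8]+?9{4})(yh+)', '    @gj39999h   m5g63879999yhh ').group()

'm5g63879999yhh'

The match spans [16:30] → 'm5g63879999yhh'.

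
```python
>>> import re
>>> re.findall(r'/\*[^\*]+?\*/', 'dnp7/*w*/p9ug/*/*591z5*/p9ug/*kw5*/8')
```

Walking the string: at [4:9] → '/*w*/'; at [15:24] → '/*591z5*/'; at [28:35] → '/*kw5*/'.
Since nothing is captured, `findall` lists the 3 matched substrings directly.

['/*w*/', '/*591z5*/', '/*kw5*/']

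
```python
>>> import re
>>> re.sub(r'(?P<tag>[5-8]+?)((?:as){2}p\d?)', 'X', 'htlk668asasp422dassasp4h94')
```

This matches one or more of a character in [5-8] (lazy) (captured as 'tag'); then the literal 'as' repeated 2 times, then the literal 'p', then optionally a digit (captured).
Matches: at [4:13] → '668asasp4'.
Every occurrence is swapped for 'X'.

'htlkX22dassasp4h94'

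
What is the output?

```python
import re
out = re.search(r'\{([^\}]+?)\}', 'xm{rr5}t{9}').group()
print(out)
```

{rr5}

The match spans [2:7] → '{rr5}'.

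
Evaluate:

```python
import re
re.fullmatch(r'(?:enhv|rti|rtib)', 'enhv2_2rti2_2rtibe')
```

`re.fullmatch` requires the pattern to consume the entire string.
Here there's no way to consume every character, so the call returns None.

None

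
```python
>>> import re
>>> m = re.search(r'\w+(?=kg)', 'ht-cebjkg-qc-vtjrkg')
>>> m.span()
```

(3, 7)

The lookaround is zero-width — it requires the adjacent text to match without consuming it, so the asserted text isn't part of the match.
Unlike `match`, `search` isn't anchored — it looks for the pattern anywhere in the string.
The match spans [3:7] → 'cebj'.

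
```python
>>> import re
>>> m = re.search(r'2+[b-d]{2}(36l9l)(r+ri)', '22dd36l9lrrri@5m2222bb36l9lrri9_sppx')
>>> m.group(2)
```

'rrri'

The match spans [0:13] → '22dd36l9lrrri'.
Captured: group 1 = '36l9l', group 2 = 'rrri'.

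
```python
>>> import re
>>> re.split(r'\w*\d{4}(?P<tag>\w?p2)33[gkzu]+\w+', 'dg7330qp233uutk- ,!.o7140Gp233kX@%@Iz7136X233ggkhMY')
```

['', 'qp2', '- ,!.', 'Gp2', '@%@Iz7136X233ggkhMY']

This matches zero or more of a word character, then exactly 4 of a digit; then optionally a word character, then the literal 'p2' (captured as 'tag'); then the literal '33', then one or more of one of [gkzu], then one or more of a word character.
Matches to split on: at [0:15] → 'dg7330qp233uutk'; at [20:32] → 'o7140Gp233kX'.
With a capturing group present, the delimiter's captured portion is kept in the result list.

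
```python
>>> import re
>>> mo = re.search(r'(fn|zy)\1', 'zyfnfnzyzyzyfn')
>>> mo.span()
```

After group 1 captures some text, `\1` only succeeds where that same text appears again.
`re.search` tries every starting position until one works.
The match spans [2:6] → 'fnfn'.
Captured: group 1 = 'fn'.

(2, 6)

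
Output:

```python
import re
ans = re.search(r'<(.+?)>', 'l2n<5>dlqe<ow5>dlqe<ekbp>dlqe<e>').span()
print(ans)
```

The `?` after the quantifier makes it lazy — it takes as little as possible before letting the rest of the pattern try.
`re.search` tries every starting position until one works.
The match spans [3:6] → '<5>'.
Captured: group 1 = '5'.

(3, 6)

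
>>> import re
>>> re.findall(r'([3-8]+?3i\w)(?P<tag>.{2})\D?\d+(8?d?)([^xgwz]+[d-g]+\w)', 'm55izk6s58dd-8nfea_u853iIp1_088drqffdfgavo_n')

Pattern: one or more of a character in [3-8] (lazy), then the literal '3i', then a word character (captured); then exactly 2 of any character (captured as 'tag'); then optionally a non-digit, then one or more of a digit; then optionally the literal '8', then optionally a literal 'd' (captured); then one or more of any character except [xgwz], then one or more of a character in [d-g], then a word character (captured).
Walking the string: at [20:40] match '853iIp1_088drqffdfga', groups = ('853iI', 'p1', 'd', 'rqffdfga').
With 4 capturing groups, `findall` returns a 4-tuple per match.

[('853iI', 'p1', 'd', 'rqffdfga')]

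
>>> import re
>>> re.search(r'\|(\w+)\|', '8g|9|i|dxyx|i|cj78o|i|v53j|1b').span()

`search` walks the string left to right and returns the first match it finds.
The match spans [2:5] → '|9|'.
Captured: group 1 = '9'.

(2, 5)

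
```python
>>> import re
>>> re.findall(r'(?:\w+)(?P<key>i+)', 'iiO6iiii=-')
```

['i']

Because there's exactly one group, `findall` drops the full match and keeps group 1 from the one hit.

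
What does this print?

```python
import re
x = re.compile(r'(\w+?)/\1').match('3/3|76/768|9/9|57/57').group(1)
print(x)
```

3

A backreference is literal: `\1` must see the identical characters the first group matched.
`re.match` only tries the pattern at the start of the string.
The match spans [0:3] → '3/3'.
Captured: group 1 = '3'.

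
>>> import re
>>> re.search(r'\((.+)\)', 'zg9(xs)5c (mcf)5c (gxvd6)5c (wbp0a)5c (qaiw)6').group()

Unlike `match`, `search` isn't anchored — it looks for the pattern anywhere in the string.
The match spans [3:44] → '(xs)5c (mcf)5c (gxvd6)5c (wbp0a)5c (qaiw)'.
Captured: group 1 = 'xs)5c (mcf)5c (gxvd6)5c (wbp0a)5c (qaiw'.

'(xs)5c (mcf)5c (gxvd6)5c (wbp0a)5c (qaiw)'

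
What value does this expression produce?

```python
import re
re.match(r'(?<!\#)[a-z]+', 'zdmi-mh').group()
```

The negative lookahead/lookbehind blocks any match where the forbidden context is present.
`re.match` won't scan ahead — the pattern has to work from the very first character.
The match spans [0:4] → 'zdmi'.

'zdmi'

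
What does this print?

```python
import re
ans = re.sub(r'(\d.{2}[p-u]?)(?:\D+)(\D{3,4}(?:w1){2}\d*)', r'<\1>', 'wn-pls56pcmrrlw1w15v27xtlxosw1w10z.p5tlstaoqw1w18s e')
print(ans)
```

This matches a digit, then exactly 2 of any character, then optionally a character in [p-u] (captured); then one or more of a non-digit (non-capturing group); then 3 to 4 of a non-digit, then the literal 'w1' repeated 2 times, then zero or more of a digit (captured).
Matches: at [6:19] → '56pcmrrlw1w15'; at [20:33] → '27xtlxosw1w10'; at [36:49] → '5tlstaoqw1w18'.
`\1` in the replacement pulls in group 1's text for each match.

wn-pls<56p>v<27xt>z.p<5tls>s e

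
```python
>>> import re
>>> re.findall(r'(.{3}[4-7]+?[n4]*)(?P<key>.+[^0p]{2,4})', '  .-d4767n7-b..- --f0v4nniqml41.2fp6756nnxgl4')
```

This matches exactly 3 of any character, then one or more of a character in [4-7] (lazy), then zero or more of one of [n4] (captured); then one or more of any character, then 2 to 4 of any character except [0p] (captured as 'key').
The `?` after the quantifier makes it lazy — it takes as little as possible before letting the rest of the pattern try.
Scanning left to right: at [2:45] match '.-d4767n7-b..- --f0v4nniqml41.2fp6756nnxgl4', groups = ('.-d4', '767n7-b..- --f0v4nniqml41.2fp6756nnxgl4').
`findall` packs the 2 group values into a tuple for every match.

[('.-d4', '767n7-b..- --f0v4nniqml41.2fp6756nnxgl4')]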